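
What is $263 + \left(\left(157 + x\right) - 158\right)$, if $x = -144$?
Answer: $118$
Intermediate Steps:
$263 + \left(\left(157 + x\right) - 158\right) = 263 + \left(\left(157 - 144\right) - 158\right) = 263 + \left(13 - 158\right) = 263 - 145 = 118$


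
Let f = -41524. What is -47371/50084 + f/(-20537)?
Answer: 1106829789/1028575108 ≈ 1.0761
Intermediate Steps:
-47371/50084 + f/(-20537) = -47371/50084 - 41524/(-20537) = -47371*1/50084 - 41524*(-1/20537) = -47371/50084 + 41524/20537 = 1106829789/1028575108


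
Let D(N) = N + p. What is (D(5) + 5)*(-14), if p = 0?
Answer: -140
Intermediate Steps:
D(N) = N (D(N) = N + 0 = N)
(D(5) + 5)*(-14) = (5 + 5)*(-14) = 10*(-14) = -140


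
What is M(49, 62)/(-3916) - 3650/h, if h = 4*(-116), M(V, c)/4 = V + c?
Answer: 1760923/227128 ≈ 7.7530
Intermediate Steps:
M(V, c) = 4*V + 4*c (M(V, c) = 4*(V + c) = 4*V + 4*c)
h = -464
M(49, 62)/(-3916) - 3650/h = (4*49 + 4*62)/(-3916) - 3650/(-464) = (196 + 248)*(-1/3916) - 3650*(-1/464) = 444*(-1/3916) + 1825/232 = -111/979 + 1825/232 = 1760923/227128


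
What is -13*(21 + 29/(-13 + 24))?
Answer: -3380/11 ≈ -307.27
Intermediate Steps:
-13*(21 + 29/(-13 + 24)) = -13*(21 + 29/11) = -13*260/11 = -3380/11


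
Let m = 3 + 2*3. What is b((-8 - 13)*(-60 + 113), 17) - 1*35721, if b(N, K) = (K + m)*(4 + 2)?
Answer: -35565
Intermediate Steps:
m = 9 (m = 3 + 6 = 9)
b(N, K) = 54 + 6*K (b(N, K) = (K + 9)*(4 + 2) = (9 + K)*6 = 54 + 6*K)
b((-8 - 13)*(-60 + 113), 17) - 1*35721 = (54 + 6*17) - 1*35721 = (54 + 102) - 35721 = 156 - 35721 = -35565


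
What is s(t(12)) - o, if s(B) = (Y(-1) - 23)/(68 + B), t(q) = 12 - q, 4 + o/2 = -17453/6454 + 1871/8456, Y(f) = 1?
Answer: 418902971/33134836 ≈ 12.642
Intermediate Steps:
o = -25271945/1949108 (o = -8 + 2*(-17453/6454 + 1871/8456) = -8 + 2*(-9679081/3898216) = -8 - 9679081/1949108 = -25271945/1949108 ≈ -12.966)
s(B) = -22/(68 + B) (s(B) = (1 - 23)/(68 + B) = -22/(68 + B))
s(t(12)) - o = -22/(68 + (12 - 1*12)) - 1*(-25271945/1949108) = -22/(68 + (12 - 12)) + 25271945/1949108 = -22/(68 + 0) + 25271945/1949108 = -22/68 + 25271945/1949108 = -22*1/68 + 25271945/1949108 = -11/34 + 25271945/1949108 = 418902971/33134836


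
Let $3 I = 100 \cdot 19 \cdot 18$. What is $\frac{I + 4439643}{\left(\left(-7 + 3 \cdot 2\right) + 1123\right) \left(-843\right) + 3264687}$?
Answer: $\frac{1483681}{772947} \approx 1.9195$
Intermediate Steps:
$I = 11400$ ($I = \frac{100 \cdot 19 \cdot 18}{3} = \frac{1900 \cdot 18}{3} = \frac{1}{3} \cdot 34200 = 11400$)
$\frac{I + 4439643}{\left(\left(-7 + 3 \cdot 2\right) + 1123\right) \left(-843\right) + 3264687} = \frac{11400 + 4439643}{\left(\left(-7 + 3 \cdot 2\right) + 1123\right) \left(-843\right) + 3264687} = \frac{4451043}{\left(\left(-7 + 6\right) + 1123\right) \left(-843\right) + 3264687} = \frac{4451043}{\left(-1 + 1123\right) \left(-843\right) + 3264687} = \frac{4451043}{1122 \left(-843\right) + 3264687} = \frac{4451043}{-945846 + 3264687} = \frac{4451043}{2318841} = 4451043 \cdot \frac{1}{2318841} = \frac{1483681}{772947}$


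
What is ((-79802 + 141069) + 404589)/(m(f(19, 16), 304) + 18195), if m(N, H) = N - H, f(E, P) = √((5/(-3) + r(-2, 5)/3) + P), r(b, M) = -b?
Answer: 4167314848/160043933 - 232928*√15/160043933 ≈ 26.033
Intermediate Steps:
f(E, P) = √(-1 + P) (f(E, P) = √((5/(-3) - 1*(-2)/3) + P) = √((5*(-⅓) + 2*(⅓)) + P) = √((-5/3 + ⅔) + P) = √(-1 + P))
((-79802 + 141069) + 404589)/(m(f(19, 16), 304) + 18195) = ((-79802 + 141069) + 404589)/((√(-1 + 16) - 1*304) + 18195) = (61267 + 404589)/((√15 - 304) + 18195) = 465856/((-304 + √15) + 18195) = 465856/(17891 + √15)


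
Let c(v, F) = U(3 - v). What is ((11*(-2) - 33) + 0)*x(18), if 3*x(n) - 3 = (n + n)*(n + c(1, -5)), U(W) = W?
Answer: -13255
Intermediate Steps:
c(v, F) = 3 - v
x(n) = 1 + 2*n*(2 + n)/3 (x(n) = 1 + ((n + n)*(n + (3 - 1*1)))/3 = 1 + ((2*n)*(n + (3 - 1)))/3 = 1 + ((2*n)*(n + 2))/3 = 1 + ((2*n)*(2 + n))/3 = 1 + (2*n*(2 + n))/3 = 1 + 2*n*(2 + n)/3)
((11*(-2) - 33) + 0)*x(18) = ((11*(-2) - 33) + 0)*(1 + (⅔)*18² + (4/3)*18) = ((-22 - 33) + 0)*(1 + (⅔)*324 + 24) = (-55 + 0)*(1 + 216 + 24) = -55*241 = -13255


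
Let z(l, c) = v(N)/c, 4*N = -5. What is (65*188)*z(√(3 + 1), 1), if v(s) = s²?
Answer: 76375/4 ≈ 19094.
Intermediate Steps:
N = -5/4 (N = (¼)*(-5) = -5/4 ≈ -1.2500)
z(l, c) = 25/(16*c) (z(l, c) = (-5/4)²/c = 25/(16*c))
(65*188)*z(√(3 + 1), 1) = (65*188)*((25/16)/1) = 12220*((25/16)*1) = 12220*(25/16) = 76375/4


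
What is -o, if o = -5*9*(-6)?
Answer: -270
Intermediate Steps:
o = 270 (o = -45*(-6) = 270)
-o = -1*270 = -270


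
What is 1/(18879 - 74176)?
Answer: -1/55297 ≈ -1.8084e-5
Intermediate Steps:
1/(18879 - 74176) = 1/(-55297) = -1/55297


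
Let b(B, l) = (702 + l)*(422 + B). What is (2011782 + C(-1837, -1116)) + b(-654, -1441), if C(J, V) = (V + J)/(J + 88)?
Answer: 3818472223/1749 ≈ 2.1832e+6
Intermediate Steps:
b(B, l) = (422 + B)*(702 + l)
C(J, V) = (J + V)/(88 + J)
(2011782 + C(-1837, -1116)) + b(-654, -1441) = (2011782 + (-1837 - 1116)/(88 - 1837)) + (296244 + 422*(-1441) + 702*(-654) - 654*(-1441)) = (2011782 - 2953/(-1749)) + (296244 - 608102 - 459108 + 942414) = (2011782 - 1/1749*(-2953)) + 171448 = (2011782 + 2953/1749) + 171448 = 3518609671/1749 + 171448 = 3818472223/1749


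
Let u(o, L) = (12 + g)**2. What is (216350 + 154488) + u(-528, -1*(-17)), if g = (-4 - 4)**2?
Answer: 376614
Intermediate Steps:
g = 64 (g = (-8)**2 = 64)
u(o, L) = 5776 (u(o, L) = (12 + 64)**2 = 76**2 = 5776)
(216350 + 154488) + u(-528, -1*(-17)) = (216350 + 154488) + 5776 = 370838 + 5776 = 376614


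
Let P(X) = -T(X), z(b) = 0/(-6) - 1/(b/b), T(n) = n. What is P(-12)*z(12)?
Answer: -12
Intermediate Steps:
z(b) = -1 (z(b) = 0*(-1/6) - 1/1 = 0 - 1*1 = 0 - 1 = -1)
P(X) = -X
P(-12)*z(12) = -1*(-12)*(-1) = 12*(-1) = -12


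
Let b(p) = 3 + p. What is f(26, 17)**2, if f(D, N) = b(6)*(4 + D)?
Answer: 72900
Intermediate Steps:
f(D, N) = 36 + 9*D (f(D, N) = (3 + 6)*(4 + D) = 9*(4 + D) = 36 + 9*D)
f(26, 17)**2 = (36 + 9*26)**2 = (36 + 234)**2 = 270**2 = 72900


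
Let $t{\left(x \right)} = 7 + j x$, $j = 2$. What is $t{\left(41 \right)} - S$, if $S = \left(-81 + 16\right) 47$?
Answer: $3144$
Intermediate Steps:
$t{\left(x \right)} = 7 + 2 x$
$S = -3055$ ($S = \left(-65\right) 47 = -3055$)
$t{\left(41 \right)} - S = \left(7 + 2 \cdot 41\right) - -3055 = \left(7 + 82\right) + 3055 = 89 + 3055 = 3144$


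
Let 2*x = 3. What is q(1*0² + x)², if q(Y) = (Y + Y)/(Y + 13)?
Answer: 36/841 ≈ 0.042806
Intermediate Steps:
x = 3/2 (x = (½)*3 = 3/2 ≈ 1.5000)
q(Y) = 2*Y/(13 + Y) (q(Y) = (2*Y)/(13 + Y) = 2*Y/(13 + Y))
q(1*0² + x)² = (2*(1*0² + 3/2)/(13 + (1*0² + 3/2)))² = (2*(1*0 + 3/2)/(13 + (1*0 + 3/2)))² = (2*(0 + 3/2)/(13 + (0 + 3/2)))² = (2*(3/2)/(13 + 3/2))² = (2*(3/2)/(29/2))² = (2*(3/2)*(2/29))² = (6/29)² = 36/841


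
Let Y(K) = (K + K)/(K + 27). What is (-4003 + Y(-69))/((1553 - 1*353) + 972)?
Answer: -13999/7602 ≈ -1.8415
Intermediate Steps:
Y(K) = 2*K/(27 + K) (Y(K) = (2*K)/(27 + K) = 2*K/(27 + K))
(-4003 + Y(-69))/((1553 - 1*353) + 972) = (-4003 + 2*(-69)/(27 - 69))/((1553 - 1*353) + 972) = (-4003 + 2*(-69)/(-42))/((1553 - 353) + 972) = (-4003 + 2*(-69)*(-1/42))/(1200 + 972) = (-4003 + 23/7)/2172 = -27998/7*1/2172 = -13999/7602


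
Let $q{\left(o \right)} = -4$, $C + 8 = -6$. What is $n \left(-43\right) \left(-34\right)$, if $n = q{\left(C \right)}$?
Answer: $-5848$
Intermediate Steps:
$C = -14$ ($C = -8 - 6 = -14$)
$n = -4$
$n \left(-43\right) \left(-34\right) = \left(-4\right) \left(-43\right) \left(-34\right) = 172 \left(-34\right) = -5848$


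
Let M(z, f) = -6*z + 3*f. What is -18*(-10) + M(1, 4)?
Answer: 186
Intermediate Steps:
-18*(-10) + M(1, 4) = -18*(-10) + (-6*1 + 3*4) = 180 + (-6 + 12) = 180 + 6 = 186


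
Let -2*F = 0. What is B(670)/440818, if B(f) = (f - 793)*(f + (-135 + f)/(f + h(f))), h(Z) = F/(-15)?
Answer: -1579443/8438516 ≈ -0.18717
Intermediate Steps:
F = 0 (F = -½*0 = 0)
h(Z) = 0 (h(Z) = 0/(-15) = 0*(-1/15) = 0)
B(f) = (-793 + f)*(f + (-135 + f)/f) (B(f) = (f - 793)*(f + (-135 + f)/(f + 0)) = (-793 + f)*(f + (-135 + f)/f))
B(670)/440818 = (-928 + 670² - 792*670 + 107055/670)/440818 = (-928 + 448900 - 530640 + 107055*(1/670))*(1/440818) = (-928 + 448900 - 530640 + 21411/134)*(1/440818) = -11056101/134*1/440818 = -1579443/8438516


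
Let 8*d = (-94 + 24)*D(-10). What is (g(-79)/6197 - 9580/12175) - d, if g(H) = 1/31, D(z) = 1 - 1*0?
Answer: 14900020767/1871122180 ≈ 7.9632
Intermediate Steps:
D(z) = 1 (D(z) = 1 + 0 = 1)
d = -35/4 (d = ((-94 + 24)*1)/8 = (-70*1)/8 = (⅛)*(-70) = -35/4 ≈ -8.7500)
g(H) = 1/31
(g(-79)/6197 - 9580/12175) - d = ((1/31)/6197 - 9580/12175) - 1*(-35/4) = ((1/31)*(1/6197) - 9580*1/12175) + 35/4 = (1/192107 - 1916/2435) + 35/4 = -368074577/467780545 + 35/4 = 14900020767/1871122180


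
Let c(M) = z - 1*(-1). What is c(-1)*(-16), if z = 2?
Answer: -48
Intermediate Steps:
c(M) = 3 (c(M) = 2 - 1*(-1) = 2 + 1 = 3)
c(-1)*(-16) = 3*(-16) = -48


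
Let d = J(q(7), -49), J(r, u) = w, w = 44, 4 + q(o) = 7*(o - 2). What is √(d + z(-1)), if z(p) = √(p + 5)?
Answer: √46 ≈ 6.7823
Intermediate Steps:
z(p) = √(5 + p)
q(o) = -18 + 7*o (q(o) = -4 + 7*(o - 2) = -4 + 7*(-2 + o) = -4 + (-14 + 7*o) = -18 + 7*o)
J(r, u) = 44
d = 44
√(d + z(-1)) = √(44 + √(5 - 1)) = √(44 + √4) = √(44 + 2) = √46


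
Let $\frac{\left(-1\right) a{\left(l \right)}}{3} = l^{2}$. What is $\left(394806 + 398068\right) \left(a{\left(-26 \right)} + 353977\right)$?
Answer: $279051211426$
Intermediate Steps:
$a{\left(l \right)} = - 3 l^{2}$
$\left(394806 + 398068\right) \left(a{\left(-26 \right)} + 353977\right) = \left(394806 + 398068\right) \left(- 3 \left(-26\right)^{2} + 353977\right) = 792874 \left(\left(-3\right) 676 + 353977\right) = 792874 \left(-2028 + 353977\right) = 792874 \cdot 351949 = 279051211426$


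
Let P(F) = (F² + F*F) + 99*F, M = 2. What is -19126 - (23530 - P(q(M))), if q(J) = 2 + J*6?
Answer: -40878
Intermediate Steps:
q(J) = 2 + 6*J
P(F) = 2*F² + 99*F (P(F) = (F² + F²) + 99*F = 2*F² + 99*F)
-19126 - (23530 - P(q(M))) = -19126 - (23530 - (2 + 6*2)*(99 + 2*(2 + 6*2))) = -19126 - (23530 - (2 + 12)*(99 + 2*(2 + 12))) = -19126 - (23530 - 14*(99 + 2*14)) = -19126 - (23530 - 14*(99 + 28)) = -19126 - (23530 - 14*127) = -19126 - (23530 - 1*1778) = -19126 - (23530 - 1778) = -19126 - 1*21752 = -19126 - 21752 = -40878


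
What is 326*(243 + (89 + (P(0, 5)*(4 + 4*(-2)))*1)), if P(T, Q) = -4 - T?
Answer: 113448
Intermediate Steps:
326*(243 + (89 + (P(0, 5)*(4 + 4*(-2)))*1)) = 326*(243 + (89 + ((-4 - 1*0)*(4 + 4*(-2)))*1)) = 326*(243 + (89 + ((-4 + 0)*(4 - 8))*1)) = 326*(243 + (89 - 4*(-4)*1)) = 326*(243 + (89 + 16*1)) = 326*(243 + (89 + 16)) = 326*(243 + 105) = 326*348 = 113448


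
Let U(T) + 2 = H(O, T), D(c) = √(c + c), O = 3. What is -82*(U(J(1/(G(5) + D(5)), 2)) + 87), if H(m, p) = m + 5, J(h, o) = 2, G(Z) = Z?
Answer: -7626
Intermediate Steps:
D(c) = √2*√c (D(c) = √(2*c) = √2*√c)
H(m, p) = 5 + m
U(T) = 6 (U(T) = -2 + (5 + 3) = -2 + 8 = 6)
-82*(U(J(1/(G(5) + D(5)), 2)) + 87) = -82*(6 + 87) = -82*93 = -7626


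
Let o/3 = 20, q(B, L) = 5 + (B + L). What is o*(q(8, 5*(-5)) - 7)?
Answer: -1140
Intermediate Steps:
q(B, L) = 5 + B + L
o = 60 (o = 3*20 = 60)
o*(q(8, 5*(-5)) - 7) = 60*((5 + 8 + 5*(-5)) - 7) = 60*((5 + 8 - 25) - 7) = 60*(-12 - 7) = 60*(-19) = -1140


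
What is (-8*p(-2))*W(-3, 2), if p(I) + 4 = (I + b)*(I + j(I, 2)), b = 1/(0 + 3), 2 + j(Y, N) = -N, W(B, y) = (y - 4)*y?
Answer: 192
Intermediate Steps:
W(B, y) = y*(-4 + y) (W(B, y) = (-4 + y)*y = y*(-4 + y))
j(Y, N) = -2 - N
b = 1/3 ≈ 0.33333
p(I) = -4 + (-4 + I)*(1/3 + I) (p(I) = -4 + (I + 1/3)*(I + (-2 - 1*2)) = -4 + (1/3 + I)*(I + (-2 - 2)) = -4 + (1/3 + I)*(I - 4) = -4 + (1/3 + I)*(-4 + I) = -4 + (-4 + I)*(1/3 + I))
(-8*p(-2))*W(-3, 2) = (-8*(-16/3 + (-2)**2 - 11/3*(-2)))*(2*(-4 + 2)) = (-8*(-16/3 + 4 + 22/3))*(2*(-2)) = -8*6*(-4) = -48*(-4) = 192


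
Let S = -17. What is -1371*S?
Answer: 23307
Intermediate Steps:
-1371*S = -1371*(-17) = 23307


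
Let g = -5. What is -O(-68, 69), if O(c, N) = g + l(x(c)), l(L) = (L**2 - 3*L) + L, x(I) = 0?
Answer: 5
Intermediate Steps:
l(L) = L**2 - 2*L
O(c, N) = -5 (O(c, N) = -5 + 0*(-2 + 0) = -5 + 0*(-2) = -5 + 0 = -5)
-O(-68, 69) = -1*(-5) = 5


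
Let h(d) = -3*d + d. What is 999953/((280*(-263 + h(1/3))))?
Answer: -2999859/221480 ≈ -13.545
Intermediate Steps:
h(d) = -2*d
999953/((280*(-263 + h(1/3)))) = 999953/((280*(-263 - 2/3))) = 999953/((280*(-263 - 2*⅓))) = 999953/((280*(-263 - ⅔))) = 999953/((280*(-791/3))) = 999953/(-221480/3) = 999953*(-3/221480) = -2999859/221480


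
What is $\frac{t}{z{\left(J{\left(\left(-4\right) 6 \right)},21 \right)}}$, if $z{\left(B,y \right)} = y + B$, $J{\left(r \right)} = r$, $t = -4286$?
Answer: $\frac{4286}{3} \approx 1428.7$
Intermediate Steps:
$z{\left(B,y \right)} = B + y$
$\frac{t}{z{\left(J{\left(\left(-4\right) 6 \right)},21 \right)}} = - \frac{4286}{\left(-4\right) 6 + 21} = - \frac{4286}{-24 + 21} = - \frac{4286}{-3} = \left(-4286\right) \left(- \frac{1}{3}\right) = \frac{4286}{3}$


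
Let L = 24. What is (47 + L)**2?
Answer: 5041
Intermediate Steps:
(47 + L)**2 = (47 + 24)**2 = 71**2 = 5041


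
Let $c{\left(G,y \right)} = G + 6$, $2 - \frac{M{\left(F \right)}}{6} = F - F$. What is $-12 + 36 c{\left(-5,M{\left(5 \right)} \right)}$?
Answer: $24$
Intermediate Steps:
$M{\left(F \right)} = 12$ ($M{\left(F \right)} = 12 - 6 \left(F - F\right) = 12 - 0 = 12 + 0 = 12$)
$c{\left(G,y \right)} = 6 + G$
$-12 + 36 c{\left(-5,M{\left(5 \right)} \right)} = -12 + 36 \left(6 - 5\right) = -12 + 36 \cdot 1 = -12 + 36 = 24$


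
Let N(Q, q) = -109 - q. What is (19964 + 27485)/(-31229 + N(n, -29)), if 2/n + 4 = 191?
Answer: -47449/31309 ≈ -1.5155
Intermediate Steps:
n = 2/187 (n = 2/(-4 + 191) = 2/187 ≈ 0.010695)
(19964 + 27485)/(-31229 + N(n, -29)) = (19964 + 27485)/(-31229 + (-109 - 1*(-29))) = 47449/(-31229 + (-109 + 29)) = 47449/(-31229 - 80) = 47449/(-31309) = 47449*(-1/31309) = -47449/31309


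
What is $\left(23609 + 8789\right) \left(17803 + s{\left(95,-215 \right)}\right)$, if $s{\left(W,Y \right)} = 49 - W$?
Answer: $575291286$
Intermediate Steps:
$\left(23609 + 8789\right) \left(17803 + s{\left(95,-215 \right)}\right) = \left(23609 + 8789\right) \left(17803 + \left(49 - 95\right)\right) = 32398 \left(17803 + \left(49 - 95\right)\right) = 32398 \left(17803 - 46\right) = 32398 \cdot 17757 = 575291286$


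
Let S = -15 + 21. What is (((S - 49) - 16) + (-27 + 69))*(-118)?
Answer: 2006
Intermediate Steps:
S = 6
(((S - 49) - 16) + (-27 + 69))*(-118) = (((6 - 49) - 16) + (-27 + 69))*(-118) = ((-43 - 16) + 42)*(-118) = (-59 + 42)*(-118) = -17*(-118) = 2006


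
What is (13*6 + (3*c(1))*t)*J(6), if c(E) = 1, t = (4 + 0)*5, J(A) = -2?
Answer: -276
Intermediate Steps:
t = 20 (t = 4*5 = 20)
(13*6 + (3*c(1))*t)*J(6) = (13*6 + (3*1)*20)*(-2) = (78 + 3*20)*(-2) = (78 + 60)*(-2) = 138*(-2) = -276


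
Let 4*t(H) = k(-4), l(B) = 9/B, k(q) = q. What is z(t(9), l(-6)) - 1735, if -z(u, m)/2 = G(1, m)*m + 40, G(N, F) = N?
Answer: -1812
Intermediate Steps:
t(H) = -1 (t(H) = (¼)*(-4) = -1)
z(u, m) = -80 - 2*m (z(u, m) = -2*(1*m + 40) = -2*(m + 40) = -2*(40 + m) = -80 - 2*m)
z(t(9), l(-6)) - 1735 = (-80 - 18/(-6)) - 1735 = (-80 - 18*(-1)/6) - 1735 = (-80 - 2*(-3/2)) - 1735 = (-80 + 3) - 1735 = -77 - 1735 = -1812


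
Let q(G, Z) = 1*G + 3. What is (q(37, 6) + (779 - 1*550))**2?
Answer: 72361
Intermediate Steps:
q(G, Z) = 3 + G (q(G, Z) = G + 3 = 3 + G)
(q(37, 6) + (779 - 1*550))**2 = ((3 + 37) + (779 - 1*550))**2 = (40 + (779 - 550))**2 = (40 + 229)**2 = 269**2 = 72361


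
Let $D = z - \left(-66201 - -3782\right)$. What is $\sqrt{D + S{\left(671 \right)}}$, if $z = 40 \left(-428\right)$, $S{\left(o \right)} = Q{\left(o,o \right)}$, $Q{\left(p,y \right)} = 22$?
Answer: $\sqrt{45321} \approx 212.89$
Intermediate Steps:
$S{\left(o \right)} = 22$
$z = -17120$
$D = 45299$ ($D = -17120 - \left(-66201 - -3782\right) = -17120 - \left(-66201 + \left(-160 + 3942\right)\right) = -17120 - \left(-66201 + 3782\right) = -17120 - -62419 = -17120 + 62419 = 45299$)
$\sqrt{D + S{\left(671 \right)}} = \sqrt{45299 + 22} = \sqrt{45321}$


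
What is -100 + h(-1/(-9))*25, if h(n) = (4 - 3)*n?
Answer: -875/9 ≈ -97.222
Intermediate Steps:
h(n) = n (h(n) = 1*n = n)
-100 + h(-1/(-9))*25 = -100 - 1/(-9)*25 = -100 - 1*(-1/9)*25 = -100 + (1/9)*25 = -100 + 25/9 = -875/9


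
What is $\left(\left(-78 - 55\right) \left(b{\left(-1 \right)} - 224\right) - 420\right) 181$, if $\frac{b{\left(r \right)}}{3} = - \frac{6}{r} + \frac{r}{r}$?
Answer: $4810799$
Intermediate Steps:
$b{\left(r \right)} = 3 - \frac{18}{r}$ ($b{\left(r \right)} = 3 \left(- \frac{6}{r} + \frac{r}{r}\right) = 3 \left(- \frac{6}{r} + 1\right) = 3 \left(1 - \frac{6}{r}\right) = 3 - \frac{18}{r}$)
$\left(\left(-78 - 55\right) \left(b{\left(-1 \right)} - 224\right) - 420\right) 181 = \left(\left(-78 - 55\right) \left(\left(3 - \frac{18}{-1}\right) - 224\right) - 420\right) 181 = \left(- 133 \left(\left(3 - -18\right) - 224\right) - 420\right) 181 = \left(- 133 \left(\left(3 + 18\right) - 224\right) - 420\right) 181 = \left(- 133 \left(21 - 224\right) - 420\right) 181 = \left(\left(-133\right) \left(-203\right) - 420\right) 181 = \left(26999 - 420\right) 181 = 26579 \cdot 181 = 4810799$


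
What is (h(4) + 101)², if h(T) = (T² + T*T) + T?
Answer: 18769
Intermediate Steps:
h(T) = T + 2*T² (h(T) = (T² + T²) + T = 2*T² + T = T + 2*T²)
(h(4) + 101)² = (4*(1 + 2*4) + 101)² = (4*(1 + 8) + 101)² = (4*9 + 101)² = (36 + 101)² = 137² = 18769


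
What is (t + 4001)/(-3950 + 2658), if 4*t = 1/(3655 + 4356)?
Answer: -128208045/41400848 ≈ -3.0967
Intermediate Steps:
t = 1/32044 (t = 1/(4*(3655 + 4356)) = (¼)/8011 = (¼)*(1/8011) = 1/32044 ≈ 3.1207e-5)
(t + 4001)/(-3950 + 2658) = (1/32044 + 4001)/(-3950 + 2658) = (128208045/32044)/(-1292) = (128208045/32044)*(-1/1292) = -128208045/41400848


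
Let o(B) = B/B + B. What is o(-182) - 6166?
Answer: -6347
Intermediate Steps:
o(B) = 1 + B
o(-182) - 6166 = (1 - 182) - 6166 = -181 - 6166 = -6347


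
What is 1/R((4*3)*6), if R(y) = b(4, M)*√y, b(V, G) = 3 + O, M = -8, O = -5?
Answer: -√2/24 ≈ -0.058926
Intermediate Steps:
b(V, G) = -2 (b(V, G) = 3 - 5 = -2)
R(y) = -2*√y
1/R((4*3)*6) = 1/(-2*√6*(2*√3)) = 1/(-2*6*√2) = 1/(-12*√2) = -√2/24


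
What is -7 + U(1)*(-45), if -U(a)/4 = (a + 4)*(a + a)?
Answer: 1793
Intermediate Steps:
U(a) = -8*a*(4 + a) (U(a) = -4*(a + 4)*(a + a) = -4*(4 + a)*2*a = -8*a*(4 + a))
-7 + U(1)*(-45) = -7 - 8*1*(4 + 1)*(-45) = -7 - 8*1*5*(-45) = -7 - 40*(-45) = -7 + 1800 = 1793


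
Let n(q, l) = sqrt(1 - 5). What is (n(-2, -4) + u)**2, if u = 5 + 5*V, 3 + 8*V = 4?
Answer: 1769/64 + 45*I/2 ≈ 27.641 + 22.5*I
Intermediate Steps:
V = 1/8 (V = -3/8 + (1/8)*4 = -3/8 + 1/2 = 1/8 ≈ 0.12500)
n(q, l) = 2*I (n(q, l) = sqrt(-4) = 2*I)
u = 45/8 (u = 5 + 5*(1/8) = 5 + 5/8 = 45/8 ≈ 5.6250)
(n(-2, -4) + u)**2 = (2*I + 45/8)**2 = (45/8 + 2*I)**2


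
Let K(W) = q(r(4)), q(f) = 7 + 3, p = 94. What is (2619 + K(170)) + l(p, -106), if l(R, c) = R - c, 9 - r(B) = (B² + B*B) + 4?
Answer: 2829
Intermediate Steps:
r(B) = 5 - 2*B² (r(B) = 9 - ((B² + B*B) + 4) = 9 - ((B² + B²) + 4) = 9 - (2*B² + 4) = 9 - (4 + 2*B²) = 9 + (-4 - 2*B²) = 5 - 2*B²)
q(f) = 10
K(W) = 10
(2619 + K(170)) + l(p, -106) = (2619 + 10) + (94 - 1*(-106)) = 2629 + (94 + 106) = 2629 + 200 = 2829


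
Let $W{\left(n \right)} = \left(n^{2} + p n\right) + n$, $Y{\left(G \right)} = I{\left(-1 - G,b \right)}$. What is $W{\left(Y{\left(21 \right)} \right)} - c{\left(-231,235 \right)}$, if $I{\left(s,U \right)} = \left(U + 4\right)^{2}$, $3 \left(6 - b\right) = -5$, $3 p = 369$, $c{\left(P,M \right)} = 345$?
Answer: $\frac{2839780}{81} \approx 35059.0$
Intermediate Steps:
$p = 123$ ($p = \frac{1}{3} \cdot 369 = 123$)
$b = \frac{23}{3}$ ($b = 6 - - \frac{5}{3} = 6 + \frac{5}{3} = \frac{23}{3} \approx 7.6667$)
$I{\left(s,U \right)} = \left(4 + U\right)^{2}$
$Y{\left(G \right)} = \frac{1225}{9}$ ($Y{\left(G \right)} = \left(4 + \frac{23}{3}\right)^{2} = \left(\frac{35}{3}\right)^{2} = \frac{1225}{9}$)
$W{\left(n \right)} = n^{2} + 124 n$ ($W{\left(n \right)} = \left(n^{2} + 123 n\right) + n = n^{2} + 124 n$)
$W{\left(Y{\left(21 \right)} \right)} - c{\left(-231,235 \right)} = \frac{1225 \left(124 + \frac{1225}{9}\right)}{9} - 345 = \frac{1225}{9} \cdot \frac{2341}{9} - 345 = \frac{2867725}{81} - 345 = \frac{2839780}{81}$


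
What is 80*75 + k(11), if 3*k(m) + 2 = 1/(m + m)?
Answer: 395957/66 ≈ 5999.4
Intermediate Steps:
k(m) = -⅔ + 1/(6*m) (k(m) = -⅔ + 1/(3*(m + m)) = -⅔ + 1/(3*((2*m))) = -⅔ + (1/(2*m))/3 = -⅔ + 1/(6*m))
80*75 + k(11) = 80*75 + (⅙)*(1 - 4*11)/11 = 6000 + (⅙)*(1/11)*(1 - 44) = 6000 + (⅙)*(1/11)*(-43) = 6000 - 43/66 = 395957/66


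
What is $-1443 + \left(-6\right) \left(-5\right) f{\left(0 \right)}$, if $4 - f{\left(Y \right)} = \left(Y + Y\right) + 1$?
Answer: $-1353$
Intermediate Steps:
$f{\left(Y \right)} = 3 - 2 Y$ ($f{\left(Y \right)} = 4 - \left(\left(Y + Y\right) + 1\right) = 4 - \left(2 Y + 1\right) = 4 - \left(1 + 2 Y\right) = 3 - 2 Y$)
$-1443 + \left(-6\right) \left(-5\right) f{\left(0 \right)} = -1443 + \left(-6\right) \left(-5\right) \left(3 - 0\right) = -1443 + 30 \left(3 + 0\right) = -1443 + 30 \cdot 3 = -1443 + 90 = -1353$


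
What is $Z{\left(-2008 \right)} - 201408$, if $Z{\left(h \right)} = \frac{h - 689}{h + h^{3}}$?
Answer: $- \frac{1630677016217463}{8096386520} \approx -2.0141 \cdot 10^{5}$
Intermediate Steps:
$Z{\left(h \right)} = \frac{-689 + h}{h + h^{3}}$
$Z{\left(-2008 \right)} - 201408 = \frac{-689 - 2008}{-2008 + \left(-2008\right)^{3}} - 201408 = \frac{1}{-2008 - 8096384512} \left(-2697\right) - 201408 = \frac{1}{-8096386520} \left(-2697\right) - 201408 = \left(- \frac{1}{8096386520}\right) \left(-2697\right) - 201408 = \frac{2697}{8096386520} - 201408 = - \frac{1630677016217463}{8096386520}$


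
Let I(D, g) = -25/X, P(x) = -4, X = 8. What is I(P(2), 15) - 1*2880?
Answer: -23065/8 ≈ -2883.1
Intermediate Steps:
I(D, g) = -25/8
I(P(2), 15) - 1*2880 = -25/8 - 1*2880 = -25/8 - 2880 = -23065/8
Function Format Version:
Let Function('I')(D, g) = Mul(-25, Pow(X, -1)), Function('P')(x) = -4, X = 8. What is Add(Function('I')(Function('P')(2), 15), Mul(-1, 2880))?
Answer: Rational(-23065, 8) ≈ -2883.1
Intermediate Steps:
Function('I')(D, g) = Rational(-25, 8) (Function('I')(D, g) = Mul(-25, Pow(8, -1)) = Mul(-25, Rational(1, 8)) = Rational(-25, 8))
Add(Function('I')(Function('P')(2), 15), Mul(-1, 2880)) = Add(Rational(-25, 8), Mul(-1, 2880)) = Add(Rational(-25, 8), -2880) = Rational(-23065, 8)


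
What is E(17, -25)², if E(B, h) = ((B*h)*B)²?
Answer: 2724905250390625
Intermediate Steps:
E(B, h) = B⁴*h² (E(B, h) = (h*B²)² = B⁴*h²)
E(17, -25)² = (17⁴*(-25)²)² = (83521*625)² = 52200625² = 2724905250390625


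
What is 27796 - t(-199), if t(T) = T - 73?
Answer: 28068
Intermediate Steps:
t(T) = -73 + T
27796 - t(-199) = 27796 - (-73 - 199) = 27796 - 1*(-272) = 27796 + 272 = 28068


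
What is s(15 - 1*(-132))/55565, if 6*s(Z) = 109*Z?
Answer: 5341/111130 ≈ 0.048061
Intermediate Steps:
s(Z) = 109*Z/6 (s(Z) = (109*Z)/6 = 109*Z/6)
s(15 - 1*(-132))/55565 = (109*(15 - 1*(-132))/6)/55565 = (109*(15 + 132)/6)*(1/55565) = ((109/6)*147)*(1/55565) = (5341/2)*(1/55565) = 5341/111130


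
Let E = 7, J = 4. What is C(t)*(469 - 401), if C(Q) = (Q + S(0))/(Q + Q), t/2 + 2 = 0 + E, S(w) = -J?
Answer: 102/5 ≈ 20.400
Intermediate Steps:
S(w) = -4 (S(w) = -1*4 = -4)
t = 10 (t = -4 + 2*(0 + 7) = -4 + 2*7 = -4 + 14 = 10)
C(Q) = (-4 + Q)/(2*Q) (C(Q) = (Q - 4)/(Q + Q) = (-4 + Q)/((2*Q)) = (-4 + Q)*(1/(2*Q)) = (-4 + Q)/(2*Q))
C(t)*(469 - 401) = ((½)*(-4 + 10)/10)*(469 - 401) = ((½)*(⅒)*6)*68 = (3/10)*68 = 102/5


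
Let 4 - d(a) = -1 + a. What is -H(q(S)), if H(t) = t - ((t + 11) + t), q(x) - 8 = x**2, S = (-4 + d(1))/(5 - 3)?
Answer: 19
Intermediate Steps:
d(a) = 5 - a (d(a) = 4 - (-1 + a) = 4 + (1 - a) = 5 - a)
S = 0 (S = (-4 + (5 - 1*1))/(5 - 3) = (-4 + (5 - 1))/2 = (-4 + 4)*(1/2) = 0*(1/2) = 0)
q(x) = 8 + x**2
H(t) = -11 - t (H(t) = t - ((11 + t) + t) = t - (11 + 2*t) = t + (-11 - 2*t) = -11 - t)
-H(q(S)) = -(-11 - (8 + 0**2)) = -(-11 - (8 + 0)) = -(-11 - 1*8) = -(-11 - 8) = -1*(-19) = 19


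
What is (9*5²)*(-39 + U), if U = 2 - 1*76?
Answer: -25425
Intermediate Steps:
U = -74 (U = 2 - 76 = -74)
(9*5²)*(-39 + U) = (9*5²)*(-39 - 74) = (9*25)*(-113) = 225*(-113) = -25425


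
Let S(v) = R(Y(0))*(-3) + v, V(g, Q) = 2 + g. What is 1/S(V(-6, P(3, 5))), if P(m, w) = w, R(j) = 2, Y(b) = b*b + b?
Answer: -1/10 ≈ -0.10000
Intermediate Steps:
Y(b) = b + b**2 (Y(b) = b**2 + b = b + b**2)
S(v) = -6 + v (S(v) = 2*(-3) + v = -6 + v)
1/S(V(-6, P(3, 5))) = 1/(-6 + (2 - 6)) = 1/(-6 - 4) = 1/(-10) = -1/10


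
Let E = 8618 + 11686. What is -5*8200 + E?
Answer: -20696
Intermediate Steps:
E = 20304
-5*8200 + E = -5*8200 + 20304 = -41000 + 20304 = -20696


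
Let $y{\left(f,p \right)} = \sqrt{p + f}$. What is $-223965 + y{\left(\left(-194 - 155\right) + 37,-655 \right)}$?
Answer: $-223965 + i \sqrt{967} \approx -2.2397 \cdot 10^{5} + 31.097 i$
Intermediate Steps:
$y{\left(f,p \right)} = \sqrt{f + p}$
$-223965 + y{\left(\left(-194 - 155\right) + 37,-655 \right)} = -223965 + \sqrt{\left(\left(-194 - 155\right) + 37\right) - 655} = -223965 + \sqrt{\left(-349 + 37\right) - 655} = -223965 + \sqrt{-312 - 655} = -223965 + \sqrt{-967} = -223965 + i \sqrt{967}$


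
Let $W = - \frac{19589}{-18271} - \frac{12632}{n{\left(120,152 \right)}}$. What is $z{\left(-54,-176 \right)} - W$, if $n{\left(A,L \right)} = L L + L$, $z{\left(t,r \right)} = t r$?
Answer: $\frac{504765431374}{53113797} \approx 9503.5$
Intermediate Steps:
$z{\left(t,r \right)} = r t$
$n{\left(A,L \right)} = L + L^{2}$ ($n{\left(A,L \right)} = L^{2} + L = L + L^{2}$)
$W = \frac{28095314}{53113797}$ ($W = - \frac{19589}{-18271} - \frac{12632}{152 \left(1 + 152\right)} = \left(-19589\right) \left(- \frac{1}{18271}\right) - \frac{12632}{152 \cdot 153} = \frac{19589}{18271} - \frac{12632}{23256} = \frac{19589}{18271} - \frac{1579}{2907} = \frac{28095314}{53113797} \approx 0.52896$)
$z{\left(-54,-176 \right)} - W = \left(-176\right) \left(-54\right) - \frac{28095314}{53113797} = 9504 - \frac{28095314}{53113797} = \frac{504765431374}{53113797}$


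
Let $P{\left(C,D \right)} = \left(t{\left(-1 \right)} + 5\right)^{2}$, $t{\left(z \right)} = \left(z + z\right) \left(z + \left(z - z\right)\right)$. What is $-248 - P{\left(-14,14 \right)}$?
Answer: $-297$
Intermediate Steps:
$t{\left(z \right)} = 2 z^{2}$ ($t{\left(z \right)} = 2 z \left(z + 0\right) = 2 z z = 2 z^{2}$)
$P{\left(C,D \right)} = 49$ ($P{\left(C,D \right)} = \left(2 \left(-1\right)^{2} + 5\right)^{2} = \left(2 \cdot 1 + 5\right)^{2} = \left(2 + 5\right)^{2} = 7^{2} = 49$)
$-248 - P{\left(-14,14 \right)} = -248 - 49 = -297$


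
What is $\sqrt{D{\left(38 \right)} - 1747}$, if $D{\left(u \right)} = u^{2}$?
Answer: $i \sqrt{303} \approx 17.407 i$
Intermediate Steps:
$\sqrt{D{\left(38 \right)} - 1747} = \sqrt{38^{2} - 1747} = \sqrt{1444 - 1747} = \sqrt{-303} = i \sqrt{303}$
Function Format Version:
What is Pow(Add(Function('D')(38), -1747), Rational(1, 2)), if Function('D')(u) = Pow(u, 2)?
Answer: Mul(I, Pow(303, Rational(1, 2))) ≈ Mul(17.407, I)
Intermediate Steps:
Pow(Add(Function('D')(38), -1747), Rational(1, 2)) = Pow(Add(Pow(38, 2), -1747), Rational(1, 2)) = Pow(Add(1444, -1747), Rational(1, 2)) = Pow(-303, Rational(1, 2)) = Mul(I, Pow(303, Rational(1, 2)))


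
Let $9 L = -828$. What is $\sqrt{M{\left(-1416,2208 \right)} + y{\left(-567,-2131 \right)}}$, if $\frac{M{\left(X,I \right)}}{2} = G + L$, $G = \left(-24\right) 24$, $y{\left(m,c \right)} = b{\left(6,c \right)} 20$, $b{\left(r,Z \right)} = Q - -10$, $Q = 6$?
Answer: $2 i \sqrt{254} \approx 31.875 i$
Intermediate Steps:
$b{\left(r,Z \right)} = 16$ ($b{\left(r,Z \right)} = 6 - -10 = 6 + 10 = 16$)
$L = -92$ ($L = \frac{1}{9} \left(-828\right) = -92$)
$y{\left(m,c \right)} = 320$ ($y{\left(m,c \right)} = 16 \cdot 20 = 320$)
$G = -576$
$M{\left(X,I \right)} = -1336$ ($M{\left(X,I \right)} = 2 \left(-576 - 92\right) = 2 \left(-668\right) = -1336$)
$\sqrt{M{\left(-1416,2208 \right)} + y{\left(-567,-2131 \right)}} = \sqrt{-1336 + 320} = \sqrt{-1016} = 2 i \sqrt{254}$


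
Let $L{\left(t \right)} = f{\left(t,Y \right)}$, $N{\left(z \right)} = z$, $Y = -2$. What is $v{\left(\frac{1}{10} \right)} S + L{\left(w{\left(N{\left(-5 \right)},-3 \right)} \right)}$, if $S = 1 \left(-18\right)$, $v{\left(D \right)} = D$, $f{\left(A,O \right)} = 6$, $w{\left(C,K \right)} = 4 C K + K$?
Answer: $\frac{21}{5} \approx 4.2$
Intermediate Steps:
$w{\left(C,K \right)} = K + 4 C K$ ($w{\left(C,K \right)} = 4 C K + K = K + 4 C K$)
$L{\left(t \right)} = 6$
$S = -18$
$v{\left(\frac{1}{10} \right)} S + L{\left(w{\left(N{\left(-5 \right)},-3 \right)} \right)} = \frac{1}{10} \left(-18\right) + 6 = - \frac{9}{5} + 6 = \frac{21}{5}$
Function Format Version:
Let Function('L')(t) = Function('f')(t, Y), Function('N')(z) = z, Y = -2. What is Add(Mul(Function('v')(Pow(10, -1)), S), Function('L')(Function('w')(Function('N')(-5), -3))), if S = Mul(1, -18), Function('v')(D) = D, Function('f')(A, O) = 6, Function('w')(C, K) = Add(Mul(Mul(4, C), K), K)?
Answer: Rational(21, 5) ≈ 4.2000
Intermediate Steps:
Function('w')(C, K) = Add(K, Mul(4, C, K)) (Function('w')(C, K) = Add(Mul(4, C, K), K) = Add(K, Mul(4, C, K)))
Function('L')(t) = 6
S = -18
Add(Mul(Function('v')(Pow(10, -1)), S), Function('L')(Function('w')(Function('N')(-5), -3))) = Add(Mul(Pow(10, -1), -18), 6) = Add(Mul(Rational(1, 10), -18), 6) = Add(Rational(-9, 5), 6) = Rational(21, 5)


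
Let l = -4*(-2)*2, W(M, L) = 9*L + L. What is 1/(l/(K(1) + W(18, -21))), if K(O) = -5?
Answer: -215/16 ≈ -13.438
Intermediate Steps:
W(M, L) = 10*L
l = 16 (l = 8*2 = 16)
1/(l/(K(1) + W(18, -21))) = 1/(16/(-5 + 10*(-21))) = 1/(16/(-5 - 210)) = 1/(16/(-215)) = 1/(16*(-1/215)) = 1/(-16/215) = -215/16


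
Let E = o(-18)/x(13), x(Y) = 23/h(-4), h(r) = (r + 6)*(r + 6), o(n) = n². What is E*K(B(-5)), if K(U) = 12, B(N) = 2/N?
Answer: 15552/23 ≈ 676.17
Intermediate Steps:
h(r) = (6 + r)² (h(r) = (6 + r)*(6 + r) = (6 + r)²)
x(Y) = 23/4 (x(Y) = 23/((6 - 4)²) = 23/(2²) = 23/4)
E = 1296/23 (E = (-18)²/(23/4) = 324*(4/23) = 1296/23 ≈ 56.348)
E*K(B(-5)) = (1296/23)*12 = 15552/23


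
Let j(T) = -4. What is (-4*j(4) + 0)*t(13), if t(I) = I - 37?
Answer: -384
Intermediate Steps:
t(I) = -37 + I
(-4*j(4) + 0)*t(13) = (-4*(-4) + 0)*(-37 + 13) = (16 + 0)*(-24) = 16*(-24) = -384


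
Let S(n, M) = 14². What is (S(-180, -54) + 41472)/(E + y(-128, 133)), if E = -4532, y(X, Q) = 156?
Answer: -10417/1094 ≈ -9.5219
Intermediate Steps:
S(n, M) = 196
(S(-180, -54) + 41472)/(E + y(-128, 133)) = (196 + 41472)/(-4532 + 156) = 41668/(-4376) = 41668*(-1/4376) = -10417/1094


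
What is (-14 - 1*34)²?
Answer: 2304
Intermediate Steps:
(-14 - 1*34)² = (-14 - 34)² = (-48)² = 2304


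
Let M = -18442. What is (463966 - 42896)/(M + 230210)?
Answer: 210535/105884 ≈ 1.9884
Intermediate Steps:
(463966 - 42896)/(M + 230210) = (463966 - 42896)/(-18442 + 230210) = 421070/211768 = 421070*(1/211768) = 210535/105884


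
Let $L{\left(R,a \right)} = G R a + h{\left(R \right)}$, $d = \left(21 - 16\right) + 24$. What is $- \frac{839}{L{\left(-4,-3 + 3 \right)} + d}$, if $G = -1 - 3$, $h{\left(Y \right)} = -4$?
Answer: $- \frac{839}{25} \approx -33.56$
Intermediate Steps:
$d = 29$ ($d = 5 + 24 = 29$)
$G = -4$
$L{\left(R,a \right)} = -4 - 4 R a$ ($L{\left(R,a \right)} = - 4 R a - 4 = -4 - 4 R a$)
$- \frac{839}{L{\left(-4,-3 + 3 \right)} + d} = - \frac{839}{\left(-4 - - 16 \left(-3 + 3\right)\right) + 29} = - \frac{839}{\left(-4 - \left(-16\right) 0\right) + 29} = - \frac{839}{\left(-4 + 0\right) + 29} = - \frac{839}{-4 + 29} = - \frac{839}{25}$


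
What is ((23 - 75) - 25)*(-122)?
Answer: 9394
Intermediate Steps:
((23 - 75) - 25)*(-122) = (-52 - 25)*(-122) = -77*(-122) = 9394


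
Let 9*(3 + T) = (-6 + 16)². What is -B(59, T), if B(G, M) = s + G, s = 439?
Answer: -498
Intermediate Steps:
T = 73/9 (T = -3 + (-6 + 16)²/9 = -3 + (⅑)*10² = -3 + (⅑)*100 = -3 + 100/9 = 73/9 ≈ 8.1111)
B(G, M) = 439 + G
-B(59, T) = -(439 + 59) = -1*498 = -498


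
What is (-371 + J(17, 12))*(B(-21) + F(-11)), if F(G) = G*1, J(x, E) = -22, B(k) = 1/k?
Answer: 30392/7 ≈ 4341.7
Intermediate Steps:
F(G) = G
(-371 + J(17, 12))*(B(-21) + F(-11)) = (-371 - 22)*(1/(-21) - 11) = -393*(-1/21 - 11) = -393*(-232/21) = 30392/7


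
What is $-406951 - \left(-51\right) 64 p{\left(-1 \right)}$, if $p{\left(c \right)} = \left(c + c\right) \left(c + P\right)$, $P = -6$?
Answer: $-361255$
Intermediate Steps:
$p{\left(c \right)} = 2 c \left(-6 + c\right)$ ($p{\left(c \right)} = \left(c + c\right) \left(c - 6\right) = 2 c \left(-6 + c\right)$)
$-406951 - \left(-51\right) 64 p{\left(-1 \right)} = -406951 - \left(-51\right) 64 \cdot 2 \left(-1\right) \left(-6 - 1\right) = -406951 - - 3264 \cdot 2 \left(-1\right) \left(-7\right) = -406951 - \left(-3264\right) 14 = -406951 - -45696 = -406951 + 45696 = -361255$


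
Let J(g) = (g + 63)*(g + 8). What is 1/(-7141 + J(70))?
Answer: 1/3233 ≈ 0.00030931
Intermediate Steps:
J(g) = (8 + g)*(63 + g) (J(g) = (63 + g)*(8 + g) = (8 + g)*(63 + g))
1/(-7141 + J(70)) = 1/(-7141 + (504 + 70² + 71*70)) = 1/(-7141 + (504 + 4900 + 4970)) = 1/(-7141 + 10374) = 1/3233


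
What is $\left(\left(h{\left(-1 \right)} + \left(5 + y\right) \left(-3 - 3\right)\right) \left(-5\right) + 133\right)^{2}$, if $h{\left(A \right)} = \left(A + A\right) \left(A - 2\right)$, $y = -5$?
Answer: $10609$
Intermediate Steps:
$h{\left(A \right)} = 2 A \left(-2 + A\right)$
$\left(\left(h{\left(-1 \right)} + \left(5 + y\right) \left(-3 - 3\right)\right) \left(-5\right) + 133\right)^{2} = \left(\left(2 \left(-1\right) \left(-2 - 1\right) + \left(5 - 5\right) \left(-3 - 3\right)\right) \left(-5\right) + 133\right)^{2} = \left(\left(2 \left(-1\right) \left(-3\right) + 0 \left(-6\right)\right) \left(-5\right) + 133\right)^{2} = \left(\left(6 + 0\right) \left(-5\right) + 133\right)^{2} = \left(6 \left(-5\right) + 133\right)^{2} = \left(-30 + 133\right)^{2} = 103^{2} = 10609$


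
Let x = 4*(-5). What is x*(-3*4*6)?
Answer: 1440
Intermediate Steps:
x = -20
x*(-3*4*6) = -20*(-3*4)*6 = -(-240)*6 = -20*(-72) = 1440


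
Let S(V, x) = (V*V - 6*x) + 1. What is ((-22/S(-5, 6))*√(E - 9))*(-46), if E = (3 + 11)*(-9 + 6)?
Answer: -506*I*√51/5 ≈ -722.71*I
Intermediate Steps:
S(V, x) = 1 + V² - 6*x (S(V, x) = (V² - 6*x) + 1 = 1 + V² - 6*x)
E = -42 (E = 14*(-3) = -42)
((-22/S(-5, 6))*√(E - 9))*(-46) = ((-22/(1 + (-5)² - 6*6))*√(-42 - 9))*(-46) = ((-22/(1 + 25 - 36))*√(-51))*(-46) = ((-22/(-10))*(I*√51))*(-46) = ((-22*(-⅒))*(I*√51))*(-46) = (11*(I*√51)/5)*(-46) = (11*I*√51/5)*(-46) = -506*I*√51/5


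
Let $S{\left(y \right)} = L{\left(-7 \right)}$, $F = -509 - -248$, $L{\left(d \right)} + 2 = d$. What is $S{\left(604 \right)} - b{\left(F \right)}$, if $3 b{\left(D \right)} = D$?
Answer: $78$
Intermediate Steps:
$L{\left(d \right)} = -2 + d$
$F = -261$ ($F = -509 + 248 = -261$)
$S{\left(y \right)} = -9$ ($S{\left(y \right)} = -2 - 7 = -9$)
$b{\left(D \right)} = \frac{D}{3}$
$S{\left(604 \right)} - b{\left(F \right)} = -9 - \frac{1}{3} \left(-261\right) = -9 - -87 = -9 + 87 = 78$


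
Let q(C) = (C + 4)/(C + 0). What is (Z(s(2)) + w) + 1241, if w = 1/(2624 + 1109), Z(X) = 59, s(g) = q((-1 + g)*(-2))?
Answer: 4852901/3733 ≈ 1300.0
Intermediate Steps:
q(C) = (4 + C)/C
s(g) = (6 - 2*g)/(2 - 2*g) (s(g) = (4 + (-1 + g)*(-2))/(((-1 + g)*(-2))) = (4 + (2 - 2*g))/(2 - 2*g) = (6 - 2*g)/(2 - 2*g))
w = 1/3733 ≈ 0.00026788
(Z(s(2)) + w) + 1241 = (59 + 1/3733) + 1241 = 220248/3733 + 1241 = 4852901/3733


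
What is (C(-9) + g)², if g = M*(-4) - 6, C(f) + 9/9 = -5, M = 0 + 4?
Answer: 784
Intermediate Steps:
M = 4
C(f) = -6 (C(f) = -1 - 5 = -6)
g = -22 (g = 4*(-4) - 6 = -16 - 6 = -22)
(C(-9) + g)² = (-6 - 22)² = (-28)² = 784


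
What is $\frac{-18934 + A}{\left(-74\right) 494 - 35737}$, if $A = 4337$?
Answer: $\frac{14597}{72293} \approx 0.20191$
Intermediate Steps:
$\frac{-18934 + A}{\left(-74\right) 494 - 35737} = \frac{-18934 + 4337}{\left(-74\right) 494 - 35737} = - \frac{14597}{-36556 - 35737} = - \frac{14597}{-72293} = \left(-14597\right) \left(- \frac{1}{72293}\right) = \frac{14597}{72293}$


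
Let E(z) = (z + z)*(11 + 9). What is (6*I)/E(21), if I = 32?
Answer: 8/35 ≈ 0.22857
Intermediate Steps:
E(z) = 40*z (E(z) = (2*z)*20 = 40*z)
(6*I)/E(21) = (6*32)/((40*21)) = 192/840 = 192*(1/840) = 8/35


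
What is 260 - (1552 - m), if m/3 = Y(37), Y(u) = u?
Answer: -1181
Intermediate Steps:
m = 111 (m = 3*37 = 111)
260 - (1552 - m) = 260 - (1552 - 1*111) = 260 - (1552 - 111) = 260 - 1*1441 = 260 - 1441 = -1181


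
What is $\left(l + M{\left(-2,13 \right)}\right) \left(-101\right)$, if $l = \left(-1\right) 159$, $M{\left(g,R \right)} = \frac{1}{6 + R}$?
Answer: $\frac{305020}{19} \approx 16054.0$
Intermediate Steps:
$l = -159$
$\left(l + M{\left(-2,13 \right)}\right) \left(-101\right) = \left(-159 + \frac{1}{6 + 13}\right) \left(-101\right) = \left(-159 + \frac{1}{19}\right) \left(-101\right) = \left(- \frac{3020}{19}\right) \left(-101\right) = \frac{305020}{19}$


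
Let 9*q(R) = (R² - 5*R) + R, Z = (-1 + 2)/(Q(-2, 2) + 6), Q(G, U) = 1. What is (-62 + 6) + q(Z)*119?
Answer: -443/7 ≈ -63.286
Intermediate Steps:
Z = ⅐ (Z = (-1 + 2)/(1 + 6) = 1/7 = 1*(⅐) = ⅐ ≈ 0.14286)
q(R) = -4*R/9 + R²/9 (q(R) = ((R² - 5*R) + R)/9 = (R² - 4*R)/9 = -4*R/9 + R²/9)
(-62 + 6) + q(Z)*119 = (-62 + 6) + ((⅑)*(⅐)*(-4 + ⅐))*119 = -56 + ((⅑)*(⅐)*(-27/7))*119 = -56 - 3/49*119 = -56 - 51/7 = -443/7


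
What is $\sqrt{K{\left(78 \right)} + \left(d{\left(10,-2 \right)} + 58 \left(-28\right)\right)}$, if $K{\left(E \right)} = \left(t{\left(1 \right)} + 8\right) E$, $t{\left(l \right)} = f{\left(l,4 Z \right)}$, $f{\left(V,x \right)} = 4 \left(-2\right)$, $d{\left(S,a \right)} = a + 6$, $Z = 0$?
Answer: $18 i \sqrt{5} \approx 40.249 i$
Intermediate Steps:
$d{\left(S,a \right)} = 6 + a$
$f{\left(V,x \right)} = -8$
$t{\left(l \right)} = -8$
$K{\left(E \right)} = 0$ ($K{\left(E \right)} = \left(-8 + 8\right) E = 0 E = 0$)
$\sqrt{K{\left(78 \right)} + \left(d{\left(10,-2 \right)} + 58 \left(-28\right)\right)} = \sqrt{0 + \left(\left(6 - 2\right) + 58 \left(-28\right)\right)} = \sqrt{0 + \left(4 - 1624\right)} = \sqrt{0 - 1620} = \sqrt{-1620} = 18 i \sqrt{5}$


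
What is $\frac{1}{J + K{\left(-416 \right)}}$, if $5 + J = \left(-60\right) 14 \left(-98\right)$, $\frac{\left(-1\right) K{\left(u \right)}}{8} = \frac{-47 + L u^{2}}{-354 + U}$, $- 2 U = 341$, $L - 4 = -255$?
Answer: $- \frac{1049}{608645213} \approx -1.7235 \cdot 10^{-6}$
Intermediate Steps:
$L = -251$ ($L = 4 - 255 = -251$)
$U = - \frac{341}{2}$ ($U = \left(- \frac{1}{2}\right) 341 = - \frac{341}{2} \approx -170.5$)
$K{\left(u \right)} = - \frac{752}{1049} - \frac{4016 u^{2}}{1049}$ ($K{\left(u \right)} = - 8 \frac{-47 - 251 u^{2}}{-354 - \frac{341}{2}} = - 8 \frac{-47 - 251 u^{2}}{- \frac{1049}{2}} = - 8 \left(-47 - 251 u^{2}\right) \left(- \frac{2}{1049}\right) = - 8 \left(\frac{94}{1049} + \frac{502 u^{2}}{1049}\right) = - \frac{752}{1049} - \frac{4016 u^{2}}{1049}$)
$J = 82315$ ($J = -5 + \left(-60\right) 14 \left(-98\right) = -5 - -82320 = -5 + 82320 = 82315$)
$\frac{1}{J + K{\left(-416 \right)}} = \frac{1}{82315 - \left(\frac{752}{1049} + \frac{4016 \left(-416\right)^{2}}{1049}\right)} = \frac{1}{82315 - \frac{694993648}{1049}} = \frac{1}{- \frac{608645213}{1049}} = - \frac{1049}{608645213}$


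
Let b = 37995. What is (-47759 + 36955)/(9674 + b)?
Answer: -148/653 ≈ -0.22665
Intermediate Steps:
(-47759 + 36955)/(9674 + b) = (-47759 + 36955)/(9674 + 37995) = -10804/47669 = -10804*1/47669 = -148/653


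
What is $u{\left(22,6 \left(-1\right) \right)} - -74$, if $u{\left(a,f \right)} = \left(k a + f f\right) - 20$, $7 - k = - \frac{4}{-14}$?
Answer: $\frac{1664}{7} \approx 237.71$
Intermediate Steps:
$k = \frac{47}{7}$ ($k = 7 - - \frac{4}{-14} = 7 - \left(-4\right) \left(- \frac{1}{14}\right) = 7 - \frac{2}{7} = \frac{47}{7} \approx 6.7143$)
$u{\left(a,f \right)} = -20 + f^{2} + \frac{47 a}{7}$ ($u{\left(a,f \right)} = \left(\frac{47 a}{7} + f f\right) - 20 = \left(\frac{47 a}{7} + f^{2}\right) - 20 = \left(f^{2} + \frac{47 a}{7}\right) - 20 = -20 + f^{2} + \frac{47 a}{7}$)
$u{\left(22,6 \left(-1\right) \right)} - -74 = \left(-20 + \left(6 \left(-1\right)\right)^{2} + \frac{47}{7} \cdot 22\right) - -74 = \left(-20 + \left(-6\right)^{2} + \frac{1034}{7}\right) + 74 = \left(-20 + 36 + \frac{1034}{7}\right) + 74 = \frac{1146}{7} + 74 = \frac{1664}{7}$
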